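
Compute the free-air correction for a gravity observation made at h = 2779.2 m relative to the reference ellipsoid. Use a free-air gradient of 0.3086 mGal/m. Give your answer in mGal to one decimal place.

857.7

Free-air correction = 0.3086 × 2779.2 = 857.7 mGal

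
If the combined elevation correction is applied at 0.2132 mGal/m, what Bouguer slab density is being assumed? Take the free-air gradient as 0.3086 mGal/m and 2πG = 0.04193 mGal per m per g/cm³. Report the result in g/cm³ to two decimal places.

2.28

0.2132 = 0.3086 − 0.04193 × ρ
ρ = (0.3086 − 0.2132) / 0.04193 = 2.28 g/cm³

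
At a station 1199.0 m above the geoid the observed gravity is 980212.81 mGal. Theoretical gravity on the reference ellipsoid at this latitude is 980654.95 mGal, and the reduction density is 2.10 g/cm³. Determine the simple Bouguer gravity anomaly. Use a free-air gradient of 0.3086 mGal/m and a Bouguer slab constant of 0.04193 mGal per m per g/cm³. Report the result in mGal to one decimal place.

-177.7

Free-air correction = 0.3086 × 1199.0 = 370.01 mGal
Free-air anomaly = 980212.81 − 980654.95 + (370.01) = -72.13 mGal
Bouguer slab correction = 0.04193 × 2.10 × 1199.0 = 105.58 mGal
Simple Bouguer anomaly = -72.13 − (105.58) = -177.71 mGal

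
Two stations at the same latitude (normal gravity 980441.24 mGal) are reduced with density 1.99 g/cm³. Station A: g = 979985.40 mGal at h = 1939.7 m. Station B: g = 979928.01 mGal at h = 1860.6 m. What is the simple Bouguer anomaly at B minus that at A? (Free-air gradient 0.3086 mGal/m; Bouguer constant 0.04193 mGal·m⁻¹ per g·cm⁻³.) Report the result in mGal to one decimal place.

Δg_SB(A) = 979985.40 − 980441.24 + 0.3086×1939.7 − 0.04193×1.99×1939.7 = -19.10 mGal
Δg_SB(B) = 979928.01 − 980441.24 + 0.3086×1860.6 − 0.04193×1.99×1860.6 = -94.30 mGal
Difference = -94.30 − (-19.10) = -75.20 mGal

-75.2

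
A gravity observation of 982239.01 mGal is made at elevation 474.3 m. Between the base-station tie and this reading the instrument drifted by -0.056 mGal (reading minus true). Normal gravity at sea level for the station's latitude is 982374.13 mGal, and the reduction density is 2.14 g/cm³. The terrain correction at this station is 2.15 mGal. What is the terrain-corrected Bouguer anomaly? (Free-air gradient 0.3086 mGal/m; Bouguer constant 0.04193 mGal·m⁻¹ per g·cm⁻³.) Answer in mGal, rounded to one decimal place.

Drift-corrected reading = 982239.01 − (-0.056) = 982239.066 mGal
Free-air correction = 0.3086 × 474.3 = 146.37 mGal
Free-air anomaly = 982239.066 − 982374.13 + (146.37) = 11.306 mGal
Bouguer slab correction = 0.04193 × 2.14 × 474.3 = 42.56 mGal
Simple Bouguer anomaly = 11.306 − (42.56) = -31.254 mGal
Complete Bouguer anomaly = -31.254 + 2.15 = -29.104 mGal

-29.1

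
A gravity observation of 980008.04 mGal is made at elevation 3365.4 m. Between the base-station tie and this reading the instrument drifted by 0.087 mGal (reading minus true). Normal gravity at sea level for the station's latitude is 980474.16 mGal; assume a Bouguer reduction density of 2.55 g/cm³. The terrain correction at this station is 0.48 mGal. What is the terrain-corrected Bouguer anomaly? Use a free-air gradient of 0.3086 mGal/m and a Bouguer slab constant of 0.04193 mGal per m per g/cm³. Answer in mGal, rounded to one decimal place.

213.0

Drift-corrected reading = 980008.04 − (0.087) = 980007.953 mGal
Free-air correction = 0.3086 × 3365.4 = 1038.56 mGal
Free-air anomaly = 980007.953 − 980474.16 + (1038.56) = 572.353 mGal
Bouguer slab correction = 0.04193 × 2.55 × 3365.4 = 359.83 mGal
Simple Bouguer anomaly = 572.353 − (359.83) = 212.523 mGal
Complete Bouguer anomaly = 212.523 + 0.48 = 213.003 mGal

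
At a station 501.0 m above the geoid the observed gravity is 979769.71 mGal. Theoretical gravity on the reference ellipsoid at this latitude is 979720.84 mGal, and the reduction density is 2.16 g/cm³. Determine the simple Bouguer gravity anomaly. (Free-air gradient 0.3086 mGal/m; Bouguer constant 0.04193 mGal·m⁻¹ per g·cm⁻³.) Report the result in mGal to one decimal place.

Free-air correction = 0.3086 × 501.0 = 154.61 mGal
Free-air anomaly = 979769.71 − 979720.84 + (154.61) = 203.48 mGal
Bouguer slab correction = 0.04193 × 2.16 × 501.0 = 45.37 mGal
Simple Bouguer anomaly = 203.48 − (45.37) = 158.11 mGal

158.1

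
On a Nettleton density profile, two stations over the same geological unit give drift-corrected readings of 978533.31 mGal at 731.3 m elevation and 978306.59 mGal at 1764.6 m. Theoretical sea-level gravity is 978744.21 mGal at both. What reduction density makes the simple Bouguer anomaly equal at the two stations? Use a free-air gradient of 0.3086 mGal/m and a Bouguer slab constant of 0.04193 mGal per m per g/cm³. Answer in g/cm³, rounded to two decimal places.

Δg_obs = 978306.59 − 978533.31 = -226.72 mGal over Δh = 1764.6 − 731.3 = 1033.3 m
Equal Bouguer anomalies ⇒ Δg_obs + (0.3086 − 0.04193ρ)·Δh = 0
0.3086 − 0.04193ρ = −Δg_obs/Δh = 0.21941
ρ = (0.3086 − 0.21941) / 0.04193 = 2.13 g/cm³

2.13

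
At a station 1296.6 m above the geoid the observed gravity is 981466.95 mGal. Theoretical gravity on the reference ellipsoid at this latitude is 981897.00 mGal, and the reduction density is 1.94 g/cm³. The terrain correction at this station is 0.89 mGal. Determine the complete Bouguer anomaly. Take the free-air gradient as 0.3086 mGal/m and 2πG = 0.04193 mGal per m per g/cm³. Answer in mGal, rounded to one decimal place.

-134.5

Free-air correction = 0.3086 × 1296.6 = 400.13 mGal
Free-air anomaly = 981466.95 − 981897.00 + (400.13) = -29.92 mGal
Bouguer slab correction = 0.04193 × 1.94 × 1296.6 = 105.47 mGal
Simple Bouguer anomaly = -29.92 − (105.47) = -135.39 mGal
Complete Bouguer anomaly = -135.39 + 0.89 = -134.50 mGal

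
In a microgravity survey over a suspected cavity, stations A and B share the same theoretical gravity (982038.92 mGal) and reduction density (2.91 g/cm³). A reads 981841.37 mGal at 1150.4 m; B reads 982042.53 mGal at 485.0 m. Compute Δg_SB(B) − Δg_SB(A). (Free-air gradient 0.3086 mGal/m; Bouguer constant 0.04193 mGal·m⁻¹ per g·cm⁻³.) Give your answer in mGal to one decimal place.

Δg_SB(A) = 981841.37 − 982038.92 + 0.3086×1150.4 − 0.04193×2.91×1150.4 = 17.10 mGal
Δg_SB(B) = 982042.53 − 982038.92 + 0.3086×485.0 − 0.04193×2.91×485.0 = 94.10 mGal
Difference = 94.10 − (17.10) = 77.00 mGal

77.0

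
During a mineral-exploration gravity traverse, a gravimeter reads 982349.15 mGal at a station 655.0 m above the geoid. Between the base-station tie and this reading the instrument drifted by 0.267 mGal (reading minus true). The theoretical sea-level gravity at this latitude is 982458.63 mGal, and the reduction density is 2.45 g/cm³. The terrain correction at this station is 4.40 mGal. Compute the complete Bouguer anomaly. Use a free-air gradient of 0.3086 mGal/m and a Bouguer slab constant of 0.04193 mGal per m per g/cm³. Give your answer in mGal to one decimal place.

Drift-corrected reading = 982349.15 − (0.267) = 982348.883 mGal
Free-air correction = 0.3086 × 655.0 = 202.13 mGal
Free-air anomaly = 982348.883 − 982458.63 + (202.13) = 92.383 mGal
Bouguer slab correction = 0.04193 × 2.45 × 655.0 = 67.29 mGal
Simple Bouguer anomaly = 92.383 − (67.29) = 25.093 mGal
Complete Bouguer anomaly = 25.093 + 4.40 = 29.493 mGal

29.5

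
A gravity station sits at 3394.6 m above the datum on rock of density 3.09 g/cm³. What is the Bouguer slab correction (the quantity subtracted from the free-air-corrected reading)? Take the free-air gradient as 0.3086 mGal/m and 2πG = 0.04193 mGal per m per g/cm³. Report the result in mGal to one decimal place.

439.8

Bouguer slab correction = 0.04193 × 3.09 × 3394.6 = 439.8 mGal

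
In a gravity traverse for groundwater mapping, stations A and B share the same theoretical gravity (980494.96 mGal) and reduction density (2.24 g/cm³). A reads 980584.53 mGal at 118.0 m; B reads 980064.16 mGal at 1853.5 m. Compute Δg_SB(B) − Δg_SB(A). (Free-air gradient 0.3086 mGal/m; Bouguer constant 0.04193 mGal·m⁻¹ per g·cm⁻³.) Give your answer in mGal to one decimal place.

-147.8

Δg_SB(A) = 980584.53 − 980494.96 + 0.3086×118.0 − 0.04193×2.24×118.0 = 114.90 mGal
Δg_SB(B) = 980064.16 − 980494.96 + 0.3086×1853.5 − 0.04193×2.24×1853.5 = -32.90 mGal
Difference = -32.90 − (114.90) = -147.80 mGal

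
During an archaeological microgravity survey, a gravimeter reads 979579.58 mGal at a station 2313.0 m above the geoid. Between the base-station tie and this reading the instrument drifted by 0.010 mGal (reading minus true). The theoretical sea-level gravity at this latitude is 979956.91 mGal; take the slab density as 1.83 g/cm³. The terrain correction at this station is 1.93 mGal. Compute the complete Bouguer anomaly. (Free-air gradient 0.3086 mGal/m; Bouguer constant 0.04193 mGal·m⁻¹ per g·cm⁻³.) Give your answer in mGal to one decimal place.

160.9

Drift-corrected reading = 979579.58 − (0.010) = 979579.570 mGal
Free-air correction = 0.3086 × 2313.0 = 713.79 mGal
Free-air anomaly = 979579.570 − 979956.91 + (713.79) = 336.450 mGal
Bouguer slab correction = 0.04193 × 1.83 × 2313.0 = 177.48 mGal
Simple Bouguer anomaly = 336.450 − (177.48) = 158.970 mGal
Complete Bouguer anomaly = 158.970 + 1.93 = 160.900 mGal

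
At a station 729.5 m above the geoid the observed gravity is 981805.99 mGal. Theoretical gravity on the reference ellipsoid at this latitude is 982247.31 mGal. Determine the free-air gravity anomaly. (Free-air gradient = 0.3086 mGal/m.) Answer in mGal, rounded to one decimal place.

Free-air correction = 0.3086 × 729.5 = 225.12 mGal
Free-air anomaly = 981805.99 − 982247.31 + (225.12) = -216.20 mGal

-216.2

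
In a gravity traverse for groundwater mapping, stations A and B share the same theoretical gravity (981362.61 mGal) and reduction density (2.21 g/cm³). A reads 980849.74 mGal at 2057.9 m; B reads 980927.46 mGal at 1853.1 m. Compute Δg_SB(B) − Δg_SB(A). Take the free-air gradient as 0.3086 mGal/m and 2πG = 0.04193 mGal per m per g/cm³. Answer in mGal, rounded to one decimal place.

Δg_SB(A) = 980849.74 − 981362.61 + 0.3086×2057.9 − 0.04193×2.21×2057.9 = -68.50 mGal
Δg_SB(B) = 980927.46 − 981362.61 + 0.3086×1853.1 − 0.04193×2.21×1853.1 = -35.00 mGal
Difference = -35.00 − (-68.50) = 33.50 mGal

33.5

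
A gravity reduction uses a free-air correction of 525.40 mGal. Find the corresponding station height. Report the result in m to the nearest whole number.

h = 525.40 / 0.3086 = 1702.53 m

1703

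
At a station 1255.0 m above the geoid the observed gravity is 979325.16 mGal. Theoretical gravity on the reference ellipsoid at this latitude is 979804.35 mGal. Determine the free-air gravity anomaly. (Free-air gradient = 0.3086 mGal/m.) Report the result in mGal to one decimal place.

Free-air correction = 0.3086 × 1255.0 = 387.29 mGal
Free-air anomaly = 979325.16 − 979804.35 + (387.29) = -91.90 mGal

-91.9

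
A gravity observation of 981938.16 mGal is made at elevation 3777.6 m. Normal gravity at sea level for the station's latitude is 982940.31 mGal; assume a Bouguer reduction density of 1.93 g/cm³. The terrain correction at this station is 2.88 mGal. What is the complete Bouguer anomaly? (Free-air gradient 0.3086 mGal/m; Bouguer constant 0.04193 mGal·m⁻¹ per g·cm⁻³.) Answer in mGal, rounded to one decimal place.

-139.2

Free-air correction = 0.3086 × 3777.6 = 1165.77 mGal
Free-air anomaly = 981938.16 − 982940.31 + (1165.77) = 163.62 mGal
Bouguer slab correction = 0.04193 × 1.93 × 3777.6 = 305.70 mGal
Simple Bouguer anomaly = 163.62 − (305.70) = -142.08 mGal
Complete Bouguer anomaly = -142.08 + 2.88 = -139.20 mGal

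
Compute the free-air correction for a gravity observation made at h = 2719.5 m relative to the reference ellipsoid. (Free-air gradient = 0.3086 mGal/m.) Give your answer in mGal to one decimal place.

Free-air correction = 0.3086 × 2719.5 = 839.2 mGal

839.2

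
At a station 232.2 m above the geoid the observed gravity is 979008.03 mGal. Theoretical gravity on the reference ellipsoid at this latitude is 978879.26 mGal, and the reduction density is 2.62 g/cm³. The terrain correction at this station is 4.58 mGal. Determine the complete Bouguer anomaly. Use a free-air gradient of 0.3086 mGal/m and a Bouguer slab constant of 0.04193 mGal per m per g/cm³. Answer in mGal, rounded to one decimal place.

Free-air correction = 0.3086 × 232.2 = 71.66 mGal
Free-air anomaly = 979008.03 − 978879.26 + (71.66) = 200.43 mGal
Bouguer slab correction = 0.04193 × 2.62 × 232.2 = 25.51 mGal
Simple Bouguer anomaly = 200.43 − (25.51) = 174.92 mGal
Complete Bouguer anomaly = 174.92 + 4.58 = 179.50 mGal

179.5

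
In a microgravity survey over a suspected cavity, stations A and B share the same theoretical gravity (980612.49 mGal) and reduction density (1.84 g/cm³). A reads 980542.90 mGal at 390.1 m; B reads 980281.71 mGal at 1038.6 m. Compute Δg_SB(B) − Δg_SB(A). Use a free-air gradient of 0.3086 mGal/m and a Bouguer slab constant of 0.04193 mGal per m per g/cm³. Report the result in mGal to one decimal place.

Δg_SB(A) = 980542.90 − 980612.49 + 0.3086×390.1 − 0.04193×1.84×390.1 = 20.70 mGal
Δg_SB(B) = 980281.71 − 980612.49 + 0.3086×1038.6 − 0.04193×1.84×1038.6 = -90.40 mGal
Difference = -90.40 − (20.70) = -111.10 mGal

-111.1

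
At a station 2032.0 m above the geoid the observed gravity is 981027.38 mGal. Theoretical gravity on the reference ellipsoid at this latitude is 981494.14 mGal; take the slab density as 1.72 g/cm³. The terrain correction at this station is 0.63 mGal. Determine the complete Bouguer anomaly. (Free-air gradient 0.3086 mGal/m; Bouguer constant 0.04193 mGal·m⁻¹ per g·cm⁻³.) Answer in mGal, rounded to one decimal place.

Free-air correction = 0.3086 × 2032.0 = 627.08 mGal
Free-air anomaly = 981027.38 − 981494.14 + (627.08) = 160.32 mGal
Bouguer slab correction = 0.04193 × 1.72 × 2032.0 = 146.55 mGal
Simple Bouguer anomaly = 160.32 − (146.55) = 13.77 mGal
Complete Bouguer anomaly = 13.77 + 0.63 = 14.40 mGal

14.4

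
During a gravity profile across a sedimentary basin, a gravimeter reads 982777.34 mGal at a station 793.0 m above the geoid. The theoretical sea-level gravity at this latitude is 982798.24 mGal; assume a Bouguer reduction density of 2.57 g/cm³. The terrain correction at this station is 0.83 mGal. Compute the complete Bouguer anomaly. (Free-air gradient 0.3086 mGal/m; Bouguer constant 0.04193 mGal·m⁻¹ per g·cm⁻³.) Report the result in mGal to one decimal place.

139.2

Free-air correction = 0.3086 × 793.0 = 244.72 mGal
Free-air anomaly = 982777.34 − 982798.24 + (244.72) = 223.82 mGal
Bouguer slab correction = 0.04193 × 2.57 × 793.0 = 85.45 mGal
Simple Bouguer anomaly = 223.82 − (85.45) = 138.37 mGal
Complete Bouguer anomaly = 138.37 + 0.83 = 139.20 mGal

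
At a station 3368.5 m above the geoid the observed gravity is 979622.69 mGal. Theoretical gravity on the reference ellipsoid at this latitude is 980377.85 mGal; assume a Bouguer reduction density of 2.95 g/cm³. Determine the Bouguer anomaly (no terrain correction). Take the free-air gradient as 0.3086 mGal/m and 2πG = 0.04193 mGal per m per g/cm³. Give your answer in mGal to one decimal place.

Free-air correction = 0.3086 × 3368.5 = 1039.52 mGal
Free-air anomaly = 979622.69 − 980377.85 + (1039.52) = 284.36 mGal
Bouguer slab correction = 0.04193 × 2.95 × 3368.5 = 416.66 mGal
Simple Bouguer anomaly = 284.36 − (416.66) = -132.30 mGal

-132.3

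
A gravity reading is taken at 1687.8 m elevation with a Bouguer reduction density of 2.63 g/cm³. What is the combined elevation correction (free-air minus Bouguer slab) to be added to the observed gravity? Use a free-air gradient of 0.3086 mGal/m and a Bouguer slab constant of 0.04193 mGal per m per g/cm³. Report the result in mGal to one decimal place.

334.7

Combined gradient = 0.3086 − 0.04193 × 2.63 = 0.1983241 mGal/m
Combined elevation correction = 0.1983241 × 1687.8 = 334.7 mGal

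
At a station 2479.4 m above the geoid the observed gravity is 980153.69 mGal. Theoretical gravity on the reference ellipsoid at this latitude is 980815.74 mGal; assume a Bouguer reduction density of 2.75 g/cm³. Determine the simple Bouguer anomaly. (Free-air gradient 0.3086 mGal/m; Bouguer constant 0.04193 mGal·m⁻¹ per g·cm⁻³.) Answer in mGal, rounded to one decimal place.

-182.8

Free-air correction = 0.3086 × 2479.4 = 765.14 mGal
Free-air anomaly = 980153.69 − 980815.74 + (765.14) = 103.09 mGal
Bouguer slab correction = 0.04193 × 2.75 × 2479.4 = 285.89 mGal
Simple Bouguer anomaly = 103.09 − (285.89) = -182.80 mGal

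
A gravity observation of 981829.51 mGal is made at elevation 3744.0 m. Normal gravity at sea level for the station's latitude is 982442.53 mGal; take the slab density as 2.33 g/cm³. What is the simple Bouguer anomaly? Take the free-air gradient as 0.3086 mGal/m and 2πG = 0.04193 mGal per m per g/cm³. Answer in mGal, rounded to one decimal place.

Free-air correction = 0.3086 × 3744.0 = 1155.40 mGal
Free-air anomaly = 981829.51 − 982442.53 + (1155.40) = 542.38 mGal
Bouguer slab correction = 0.04193 × 2.33 × 3744.0 = 365.78 mGal
Simple Bouguer anomaly = 542.38 − (365.78) = 176.60 mGal

176.6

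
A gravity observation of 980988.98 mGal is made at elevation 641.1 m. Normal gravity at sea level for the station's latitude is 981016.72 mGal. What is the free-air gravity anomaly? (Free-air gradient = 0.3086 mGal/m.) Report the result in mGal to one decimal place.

170.1

Free-air correction = 0.3086 × 641.1 = 197.84 mGal
Free-air anomaly = 980988.98 − 981016.72 + (197.84) = 170.10 mGal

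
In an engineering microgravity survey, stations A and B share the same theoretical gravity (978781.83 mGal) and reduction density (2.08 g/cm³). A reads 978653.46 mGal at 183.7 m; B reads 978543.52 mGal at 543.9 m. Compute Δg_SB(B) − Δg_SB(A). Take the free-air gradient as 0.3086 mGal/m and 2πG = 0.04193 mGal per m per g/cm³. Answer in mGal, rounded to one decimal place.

-30.2

Δg_SB(A) = 978653.46 − 978781.83 + 0.3086×183.7 − 0.04193×2.08×183.7 = -87.70 mGal
Δg_SB(B) = 978543.52 − 978781.83 + 0.3086×543.9 − 0.04193×2.08×543.9 = -117.90 mGal
Difference = -117.90 − (-87.70) = -30.20 mGal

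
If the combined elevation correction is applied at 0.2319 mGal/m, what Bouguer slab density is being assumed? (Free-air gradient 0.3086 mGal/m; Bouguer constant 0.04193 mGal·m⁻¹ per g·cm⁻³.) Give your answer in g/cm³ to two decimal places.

1.83

0.2319 = 0.3086 − 0.04193 × ρ
ρ = (0.3086 − 0.2319) / 0.04193 = 1.83 g/cm³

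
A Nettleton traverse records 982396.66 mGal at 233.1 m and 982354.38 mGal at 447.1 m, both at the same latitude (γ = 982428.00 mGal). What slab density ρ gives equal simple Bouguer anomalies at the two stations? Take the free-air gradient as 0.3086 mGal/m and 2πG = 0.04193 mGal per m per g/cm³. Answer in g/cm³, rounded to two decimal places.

2.65

Δg_obs = 982354.38 − 982396.66 = -42.28 mGal over Δh = 447.1 − 233.1 = 214.0 m
Equal Bouguer anomalies ⇒ Δg_obs + (0.3086 − 0.04193ρ)·Δh = 0
0.3086 − 0.04193ρ = −Δg_obs/Δh = 0.19757
ρ = (0.3086 − 0.19757) / 0.04193 = 2.65 g/cm³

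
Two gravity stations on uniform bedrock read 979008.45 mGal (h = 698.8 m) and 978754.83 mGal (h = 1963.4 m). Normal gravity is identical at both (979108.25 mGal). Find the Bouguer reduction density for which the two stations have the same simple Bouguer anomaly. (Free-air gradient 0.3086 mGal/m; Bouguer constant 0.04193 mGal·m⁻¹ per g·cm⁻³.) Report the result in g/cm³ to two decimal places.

Δg_obs = 978754.83 − 979008.45 = -253.62 mGal over Δh = 1963.4 − 698.8 = 1264.6 m
Equal Bouguer anomalies ⇒ Δg_obs + (0.3086 − 0.04193ρ)·Δh = 0
0.3086 − 0.04193ρ = −Δg_obs/Δh = 0.20055
ρ = (0.3086 − 0.20055) / 0.04193 = 2.58 g/cm³

2.58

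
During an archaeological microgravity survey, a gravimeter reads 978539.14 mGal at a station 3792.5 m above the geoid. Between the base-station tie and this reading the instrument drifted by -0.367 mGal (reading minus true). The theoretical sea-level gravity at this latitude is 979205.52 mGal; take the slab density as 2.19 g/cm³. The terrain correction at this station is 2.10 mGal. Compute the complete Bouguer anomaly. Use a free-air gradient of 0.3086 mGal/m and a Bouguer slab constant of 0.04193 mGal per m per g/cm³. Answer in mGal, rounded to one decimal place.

Drift-corrected reading = 978539.14 − (-0.367) = 978539.507 mGal
Free-air correction = 0.3086 × 3792.5 = 1170.37 mGal
Free-air anomaly = 978539.507 − 979205.52 + (1170.37) = 504.357 mGal
Bouguer slab correction = 0.04193 × 2.19 × 3792.5 = 348.25 mGal
Simple Bouguer anomaly = 504.357 − (348.25) = 156.107 mGal
Complete Bouguer anomaly = 156.107 + 2.10 = 158.207 mGal

158.2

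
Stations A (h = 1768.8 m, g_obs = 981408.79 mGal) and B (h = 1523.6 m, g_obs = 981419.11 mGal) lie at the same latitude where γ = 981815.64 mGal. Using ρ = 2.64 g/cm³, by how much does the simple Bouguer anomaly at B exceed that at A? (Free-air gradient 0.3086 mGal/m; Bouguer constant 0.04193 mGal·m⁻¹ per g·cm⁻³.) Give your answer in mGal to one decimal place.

-38.2

Δg_SB(A) = 981408.79 − 981815.64 + 0.3086×1768.8 − 0.04193×2.64×1768.8 = -56.80 mGal
Δg_SB(B) = 981419.11 − 981815.64 + 0.3086×1523.6 − 0.04193×2.64×1523.6 = -95.00 mGal
Difference = -95.00 − (-56.80) = -38.20 mGal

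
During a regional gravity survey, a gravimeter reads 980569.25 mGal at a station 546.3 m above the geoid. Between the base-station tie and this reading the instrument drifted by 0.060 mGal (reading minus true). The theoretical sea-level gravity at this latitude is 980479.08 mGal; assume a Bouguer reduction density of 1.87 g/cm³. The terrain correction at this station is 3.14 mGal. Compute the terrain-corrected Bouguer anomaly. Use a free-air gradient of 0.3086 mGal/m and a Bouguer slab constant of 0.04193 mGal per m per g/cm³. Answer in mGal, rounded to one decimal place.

219.0

Drift-corrected reading = 980569.25 − (0.060) = 980569.190 mGal
Free-air correction = 0.3086 × 546.3 = 168.59 mGal
Free-air anomaly = 980569.190 − 980479.08 + (168.59) = 258.700 mGal
Bouguer slab correction = 0.04193 × 1.87 × 546.3 = 42.83 mGal
Simple Bouguer anomaly = 258.700 − (42.83) = 215.870 mGal
Complete Bouguer anomaly = 215.870 + 3.14 = 219.010 mGal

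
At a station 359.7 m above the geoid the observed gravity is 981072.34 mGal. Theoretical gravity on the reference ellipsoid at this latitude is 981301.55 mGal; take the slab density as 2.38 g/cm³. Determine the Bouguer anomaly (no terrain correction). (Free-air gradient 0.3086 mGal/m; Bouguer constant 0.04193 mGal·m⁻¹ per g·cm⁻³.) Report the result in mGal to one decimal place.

-154.1

Free-air correction = 0.3086 × 359.7 = 111.00 mGal
Free-air anomaly = 981072.34 − 981301.55 + (111.00) = -118.21 mGal
Bouguer slab correction = 0.04193 × 2.38 × 359.7 = 35.90 mGal
Simple Bouguer anomaly = -118.21 − (35.90) = -154.11 mGal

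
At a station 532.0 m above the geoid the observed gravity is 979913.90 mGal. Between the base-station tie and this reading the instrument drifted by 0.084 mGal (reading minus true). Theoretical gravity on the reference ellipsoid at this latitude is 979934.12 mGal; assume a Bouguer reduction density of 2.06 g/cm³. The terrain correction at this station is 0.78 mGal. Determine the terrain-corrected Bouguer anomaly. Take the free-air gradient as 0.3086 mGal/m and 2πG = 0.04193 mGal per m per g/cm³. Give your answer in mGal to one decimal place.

98.7

Drift-corrected reading = 979913.90 − (0.084) = 979913.816 mGal
Free-air correction = 0.3086 × 532.0 = 164.18 mGal
Free-air anomaly = 979913.816 − 979934.12 + (164.18) = 143.876 mGal
Bouguer slab correction = 0.04193 × 2.06 × 532.0 = 45.95 mGal
Simple Bouguer anomaly = 143.876 − (45.95) = 97.926 mGal
Complete Bouguer anomaly = 97.926 + 0.78 = 98.706 mGal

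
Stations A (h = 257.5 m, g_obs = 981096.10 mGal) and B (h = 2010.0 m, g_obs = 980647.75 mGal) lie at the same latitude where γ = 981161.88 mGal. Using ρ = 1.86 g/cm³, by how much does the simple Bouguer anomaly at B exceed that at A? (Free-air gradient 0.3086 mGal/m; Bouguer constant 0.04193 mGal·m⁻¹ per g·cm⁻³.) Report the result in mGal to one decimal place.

-44.2

Δg_SB(A) = 981096.10 − 981161.88 + 0.3086×257.5 − 0.04193×1.86×257.5 = -6.40 mGal
Δg_SB(B) = 980647.75 − 981161.88 + 0.3086×2010.0 − 0.04193×1.86×2010.0 = -50.60 mGal
Difference = -50.60 − (-6.40) = -44.20 mGal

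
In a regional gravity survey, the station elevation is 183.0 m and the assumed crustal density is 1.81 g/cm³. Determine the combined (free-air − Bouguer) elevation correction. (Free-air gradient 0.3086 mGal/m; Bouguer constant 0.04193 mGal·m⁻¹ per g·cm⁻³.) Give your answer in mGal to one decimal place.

42.6

Combined gradient = 0.3086 − 0.04193 × 1.81 = 0.2327067 mGal/m
Combined elevation correction = 0.2327067 × 183.0 = 42.6 mGal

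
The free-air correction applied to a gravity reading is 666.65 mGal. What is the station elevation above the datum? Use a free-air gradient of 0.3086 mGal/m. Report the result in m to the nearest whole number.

h = 666.65 / 0.3086 = 2160.24 m

2160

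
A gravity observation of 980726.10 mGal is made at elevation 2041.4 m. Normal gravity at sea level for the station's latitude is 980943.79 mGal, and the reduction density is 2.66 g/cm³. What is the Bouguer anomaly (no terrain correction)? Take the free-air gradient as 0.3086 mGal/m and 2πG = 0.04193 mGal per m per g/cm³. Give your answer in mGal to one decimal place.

Free-air correction = 0.3086 × 2041.4 = 629.98 mGal
Free-air anomaly = 980726.10 − 980943.79 + (629.98) = 412.29 mGal
Bouguer slab correction = 0.04193 × 2.66 × 2041.4 = 227.69 mGal
Simple Bouguer anomaly = 412.29 − (227.69) = 184.60 mGal

184.6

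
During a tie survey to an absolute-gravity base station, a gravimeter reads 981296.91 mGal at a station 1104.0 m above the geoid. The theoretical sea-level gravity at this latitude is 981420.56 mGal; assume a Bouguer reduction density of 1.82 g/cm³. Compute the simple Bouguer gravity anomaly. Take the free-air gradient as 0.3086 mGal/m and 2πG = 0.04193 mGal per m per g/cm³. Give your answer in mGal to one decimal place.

132.8

Free-air correction = 0.3086 × 1104.0 = 340.69 mGal
Free-air anomaly = 981296.91 − 981420.56 + (340.69) = 217.04 mGal
Bouguer slab correction = 0.04193 × 1.82 × 1104.0 = 84.25 mGal
Simple Bouguer anomaly = 217.04 − (84.25) = 132.79 mGal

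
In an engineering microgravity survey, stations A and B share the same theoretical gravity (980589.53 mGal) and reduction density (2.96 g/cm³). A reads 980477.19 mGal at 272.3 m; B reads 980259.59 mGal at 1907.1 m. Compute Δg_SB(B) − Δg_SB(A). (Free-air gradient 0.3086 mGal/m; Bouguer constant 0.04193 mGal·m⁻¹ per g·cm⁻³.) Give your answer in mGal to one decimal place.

Δg_SB(A) = 980477.19 − 980589.53 + 0.3086×272.3 − 0.04193×2.96×272.3 = -62.10 mGal
Δg_SB(B) = 980259.59 − 980589.53 + 0.3086×1907.1 − 0.04193×2.96×1907.1 = 21.90 mGal
Difference = 21.90 − (-62.10) = 84.00 mGal

84.0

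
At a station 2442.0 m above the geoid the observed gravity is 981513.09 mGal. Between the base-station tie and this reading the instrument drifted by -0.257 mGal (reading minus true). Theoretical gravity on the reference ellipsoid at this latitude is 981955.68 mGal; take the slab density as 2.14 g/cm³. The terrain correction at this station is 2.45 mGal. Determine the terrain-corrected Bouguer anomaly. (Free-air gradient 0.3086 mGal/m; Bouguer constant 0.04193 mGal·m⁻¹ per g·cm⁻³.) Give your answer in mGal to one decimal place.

Drift-corrected reading = 981513.09 − (-0.257) = 981513.347 mGal
Free-air correction = 0.3086 × 2442.0 = 753.60 mGal
Free-air anomaly = 981513.347 − 981955.68 + (753.60) = 311.267 mGal
Bouguer slab correction = 0.04193 × 2.14 × 2442.0 = 219.12 mGal
Simple Bouguer anomaly = 311.267 − (219.12) = 92.147 mGal
Complete Bouguer anomaly = 92.147 + 2.45 = 94.597 mGal

94.6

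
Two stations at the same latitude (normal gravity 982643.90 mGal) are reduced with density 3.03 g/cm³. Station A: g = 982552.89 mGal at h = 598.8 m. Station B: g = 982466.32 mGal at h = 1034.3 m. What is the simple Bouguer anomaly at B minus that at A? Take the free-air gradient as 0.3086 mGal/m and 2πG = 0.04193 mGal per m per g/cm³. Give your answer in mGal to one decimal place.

-7.5

Δg_SB(A) = 982552.89 − 982643.90 + 0.3086×598.8 − 0.04193×3.03×598.8 = 17.70 mGal
Δg_SB(B) = 982466.32 − 982643.90 + 0.3086×1034.3 − 0.04193×3.03×1034.3 = 10.20 mGal
Difference = 10.20 − (17.70) = -7.50 mGal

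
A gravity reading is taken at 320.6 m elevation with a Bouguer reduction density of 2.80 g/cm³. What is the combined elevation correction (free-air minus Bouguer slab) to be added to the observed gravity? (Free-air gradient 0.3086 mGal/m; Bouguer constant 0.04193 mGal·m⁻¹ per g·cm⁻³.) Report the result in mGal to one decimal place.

Combined gradient = 0.3086 − 0.04193 × 2.80 = 0.1911960 mGal/m
Combined elevation correction = 0.1911960 × 320.6 = 61.3 mGal

61.3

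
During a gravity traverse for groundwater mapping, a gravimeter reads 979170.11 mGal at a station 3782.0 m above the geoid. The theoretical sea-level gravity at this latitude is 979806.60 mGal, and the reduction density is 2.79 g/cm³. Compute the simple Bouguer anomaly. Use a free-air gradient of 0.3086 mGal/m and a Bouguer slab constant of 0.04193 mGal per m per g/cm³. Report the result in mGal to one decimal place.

88.2

Free-air correction = 0.3086 × 3782.0 = 1167.13 mGal
Free-air anomaly = 979170.11 − 979806.60 + (1167.13) = 530.64 mGal
Bouguer slab correction = 0.04193 × 2.79 × 3782.0 = 442.44 mGal
Simple Bouguer anomaly = 530.64 − (442.44) = 88.20 mGal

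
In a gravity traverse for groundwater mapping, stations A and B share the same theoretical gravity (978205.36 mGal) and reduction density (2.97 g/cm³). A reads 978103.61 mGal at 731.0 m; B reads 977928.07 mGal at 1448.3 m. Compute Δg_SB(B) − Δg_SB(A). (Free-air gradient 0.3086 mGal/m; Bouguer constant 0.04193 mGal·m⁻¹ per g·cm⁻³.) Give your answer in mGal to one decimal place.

Δg_SB(A) = 978103.61 − 978205.36 + 0.3086×731.0 − 0.04193×2.97×731.0 = 32.80 mGal
Δg_SB(B) = 977928.07 − 978205.36 + 0.3086×1448.3 − 0.04193×2.97×1448.3 = -10.70 mGal
Difference = -10.70 − (32.80) = -43.50 mGal

-43.5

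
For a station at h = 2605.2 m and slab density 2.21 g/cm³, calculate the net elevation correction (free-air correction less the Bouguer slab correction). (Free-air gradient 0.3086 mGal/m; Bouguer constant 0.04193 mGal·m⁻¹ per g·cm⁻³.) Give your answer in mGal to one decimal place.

Combined gradient = 0.3086 − 0.04193 × 2.21 = 0.2159347 mGal/m
Combined elevation correction = 0.2159347 × 2605.2 = 562.6 mGal

562.6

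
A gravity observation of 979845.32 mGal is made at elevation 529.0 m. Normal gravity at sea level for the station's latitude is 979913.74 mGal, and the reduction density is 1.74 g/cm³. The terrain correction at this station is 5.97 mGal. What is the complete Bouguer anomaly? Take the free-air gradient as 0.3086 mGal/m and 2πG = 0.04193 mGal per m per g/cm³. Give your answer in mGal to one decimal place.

62.2

Free-air correction = 0.3086 × 529.0 = 163.25 mGal
Free-air anomaly = 979845.32 − 979913.74 + (163.25) = 94.83 mGal
Bouguer slab correction = 0.04193 × 1.74 × 529.0 = 38.59 mGal
Simple Bouguer anomaly = 94.83 − (38.59) = 56.24 mGal
Complete Bouguer anomaly = 56.24 + 5.97 = 62.21 mGal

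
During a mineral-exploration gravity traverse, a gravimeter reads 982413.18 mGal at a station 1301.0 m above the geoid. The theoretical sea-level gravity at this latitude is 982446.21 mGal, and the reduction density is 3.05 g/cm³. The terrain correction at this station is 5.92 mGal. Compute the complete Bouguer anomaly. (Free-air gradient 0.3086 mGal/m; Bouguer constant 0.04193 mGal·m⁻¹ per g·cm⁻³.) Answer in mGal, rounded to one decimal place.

208.0

Free-air correction = 0.3086 × 1301.0 = 401.49 mGal
Free-air anomaly = 982413.18 − 982446.21 + (401.49) = 368.46 mGal
Bouguer slab correction = 0.04193 × 3.05 × 1301.0 = 166.38 mGal
Simple Bouguer anomaly = 368.46 − (166.38) = 202.08 mGal
Complete Bouguer anomaly = 202.08 + 5.92 = 208.00 mGal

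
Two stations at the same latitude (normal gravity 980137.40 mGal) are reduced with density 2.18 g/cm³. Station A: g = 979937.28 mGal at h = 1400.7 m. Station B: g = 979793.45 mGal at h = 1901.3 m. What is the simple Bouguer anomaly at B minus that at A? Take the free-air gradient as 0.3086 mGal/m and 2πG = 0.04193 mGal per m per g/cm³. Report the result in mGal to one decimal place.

Δg_SB(A) = 979937.28 − 980137.40 + 0.3086×1400.7 − 0.04193×2.18×1400.7 = 104.10 mGal
Δg_SB(B) = 979793.45 − 980137.40 + 0.3086×1901.3 − 0.04193×2.18×1901.3 = 69.00 mGal
Difference = 69.00 − (104.10) = -35.10 mGal

-35.1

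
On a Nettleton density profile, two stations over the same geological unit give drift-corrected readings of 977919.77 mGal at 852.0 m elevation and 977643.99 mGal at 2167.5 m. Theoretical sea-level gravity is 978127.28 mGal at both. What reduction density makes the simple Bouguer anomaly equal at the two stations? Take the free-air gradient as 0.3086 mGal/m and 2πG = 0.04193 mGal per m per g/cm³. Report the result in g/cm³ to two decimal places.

Δg_obs = 977643.99 − 977919.77 = -275.78 mGal over Δh = 2167.5 − 852.0 = 1315.5 m
Equal Bouguer anomalies ⇒ Δg_obs + (0.3086 − 0.04193ρ)·Δh = 0
0.3086 − 0.04193ρ = −Δg_obs/Δh = 0.20964
ρ = (0.3086 − 0.20964) / 0.04193 = 2.36 g/cm³

2.36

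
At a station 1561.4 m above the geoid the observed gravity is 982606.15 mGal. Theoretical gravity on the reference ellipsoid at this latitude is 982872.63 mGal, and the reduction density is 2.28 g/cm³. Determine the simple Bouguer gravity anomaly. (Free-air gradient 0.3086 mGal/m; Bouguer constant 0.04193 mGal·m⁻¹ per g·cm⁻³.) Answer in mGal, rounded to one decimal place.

Free-air correction = 0.3086 × 1561.4 = 481.85 mGal
Free-air anomaly = 982606.15 − 982872.63 + (481.85) = 215.37 mGal
Bouguer slab correction = 0.04193 × 2.28 × 1561.4 = 149.27 mGal
Simple Bouguer anomaly = 215.37 − (149.27) = 66.10 mGal

66.1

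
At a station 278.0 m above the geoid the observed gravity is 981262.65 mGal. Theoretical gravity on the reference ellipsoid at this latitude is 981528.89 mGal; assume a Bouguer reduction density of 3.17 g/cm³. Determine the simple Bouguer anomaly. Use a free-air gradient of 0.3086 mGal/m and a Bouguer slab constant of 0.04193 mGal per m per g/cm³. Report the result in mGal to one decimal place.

Free-air correction = 0.3086 × 278.0 = 85.79 mGal
Free-air anomaly = 981262.65 − 981528.89 + (85.79) = -180.45 mGal
Bouguer slab correction = 0.04193 × 3.17 × 278.0 = 36.95 mGal
Simple Bouguer anomaly = -180.45 − (36.95) = -217.40 mGal

-217.4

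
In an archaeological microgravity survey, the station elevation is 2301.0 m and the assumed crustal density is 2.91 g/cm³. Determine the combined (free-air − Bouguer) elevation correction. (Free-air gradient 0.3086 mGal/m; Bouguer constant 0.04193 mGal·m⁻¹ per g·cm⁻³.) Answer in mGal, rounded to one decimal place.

Combined gradient = 0.3086 − 0.04193 × 2.91 = 0.1865837 mGal/m
Combined elevation correction = 0.1865837 × 2301.0 = 429.3 mGal

429.3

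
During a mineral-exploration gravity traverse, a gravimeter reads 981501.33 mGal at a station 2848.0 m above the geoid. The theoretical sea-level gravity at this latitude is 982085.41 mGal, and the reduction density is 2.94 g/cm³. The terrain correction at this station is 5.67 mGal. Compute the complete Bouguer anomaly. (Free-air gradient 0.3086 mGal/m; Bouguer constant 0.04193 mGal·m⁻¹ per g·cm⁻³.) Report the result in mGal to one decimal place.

-50.6

Free-air correction = 0.3086 × 2848.0 = 878.89 mGal
Free-air anomaly = 981501.33 − 982085.41 + (878.89) = 294.81 mGal
Bouguer slab correction = 0.04193 × 2.94 × 2848.0 = 351.08 mGal
Simple Bouguer anomaly = 294.81 − (351.08) = -56.27 mGal
Complete Bouguer anomaly = -56.27 + 5.67 = -50.60 mGal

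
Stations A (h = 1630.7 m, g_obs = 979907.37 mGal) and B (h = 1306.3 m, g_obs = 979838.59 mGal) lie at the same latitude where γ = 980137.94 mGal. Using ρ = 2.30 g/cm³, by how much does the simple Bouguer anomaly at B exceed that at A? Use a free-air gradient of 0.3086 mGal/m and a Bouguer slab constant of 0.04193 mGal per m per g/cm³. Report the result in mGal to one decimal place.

-137.6

Δg_SB(A) = 979907.37 − 980137.94 + 0.3086×1630.7 − 0.04193×2.30×1630.7 = 115.40 mGal
Δg_SB(B) = 979838.59 − 980137.94 + 0.3086×1306.3 − 0.04193×2.30×1306.3 = -22.20 mGal
Difference = -22.20 − (115.40) = -137.60 mGal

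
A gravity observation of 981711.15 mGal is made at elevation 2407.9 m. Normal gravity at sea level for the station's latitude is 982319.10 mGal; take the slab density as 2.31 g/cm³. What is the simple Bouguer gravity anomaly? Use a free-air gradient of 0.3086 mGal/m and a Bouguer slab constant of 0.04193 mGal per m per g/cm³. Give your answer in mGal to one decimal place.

Free-air correction = 0.3086 × 2407.9 = 743.08 mGal
Free-air anomaly = 981711.15 − 982319.10 + (743.08) = 135.13 mGal
Bouguer slab correction = 0.04193 × 2.31 × 2407.9 = 233.23 mGal
Simple Bouguer anomaly = 135.13 − (233.23) = -98.10 mGal

-98.1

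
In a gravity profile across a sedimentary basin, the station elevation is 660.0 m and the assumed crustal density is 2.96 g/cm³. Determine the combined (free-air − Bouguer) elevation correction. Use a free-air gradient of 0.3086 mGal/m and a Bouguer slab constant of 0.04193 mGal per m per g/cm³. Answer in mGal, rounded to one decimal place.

Combined gradient = 0.3086 − 0.04193 × 2.96 = 0.1844872 mGal/m
Combined elevation correction = 0.1844872 × 660.0 = 121.8 mGal

121.8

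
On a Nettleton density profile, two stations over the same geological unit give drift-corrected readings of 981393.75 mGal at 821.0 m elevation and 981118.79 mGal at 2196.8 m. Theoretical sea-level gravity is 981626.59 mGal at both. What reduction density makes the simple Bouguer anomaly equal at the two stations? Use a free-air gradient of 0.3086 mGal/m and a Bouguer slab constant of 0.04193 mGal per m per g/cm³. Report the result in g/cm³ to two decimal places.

Δg_obs = 981118.79 − 981393.75 = -274.96 mGal over Δh = 2196.8 − 821.0 = 1375.8 m
Equal Bouguer anomalies ⇒ Δg_obs + (0.3086 − 0.04193ρ)·Δh = 0
0.3086 − 0.04193ρ = −Δg_obs/Δh = 0.19985
ρ = (0.3086 − 0.19985) / 0.04193 = 2.59 g/cm³

2.59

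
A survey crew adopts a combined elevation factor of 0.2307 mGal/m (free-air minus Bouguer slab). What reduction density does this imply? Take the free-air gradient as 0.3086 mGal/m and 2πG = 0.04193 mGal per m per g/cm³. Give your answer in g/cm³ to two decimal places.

0.2307 = 0.3086 − 0.04193 × ρ
ρ = (0.3086 − 0.2307) / 0.04193 = 1.86 g/cm³

1.86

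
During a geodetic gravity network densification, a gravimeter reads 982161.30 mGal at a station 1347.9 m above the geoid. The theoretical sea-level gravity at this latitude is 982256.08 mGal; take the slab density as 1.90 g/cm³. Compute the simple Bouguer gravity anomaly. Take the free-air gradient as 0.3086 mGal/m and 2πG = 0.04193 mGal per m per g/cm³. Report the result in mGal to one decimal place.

213.8

Free-air correction = 0.3086 × 1347.9 = 415.96 mGal
Free-air anomaly = 982161.30 − 982256.08 + (415.96) = 321.18 mGal
Bouguer slab correction = 0.04193 × 1.90 × 1347.9 = 107.38 mGal
Simple Bouguer anomaly = 321.18 − (107.38) = 213.80 mGal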